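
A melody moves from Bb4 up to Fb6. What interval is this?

d12

B to F spans five letter names (B-C-D-E-F), plus an octave: a twelfth.
Bb4 to Fb6 spans 18 semitones — one semitone narrower than the perfect twelfth (19) — giving a diminished twelfth.
(Equivalently, a compound diminished fifth: a diminished fifth plus an octave.)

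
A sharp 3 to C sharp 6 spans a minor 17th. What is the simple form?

Subtracting seven from the interval number removes an octave: 17 − 14 = 3.
Quality carries through unchanged, so the simple form is a minor third.

minor 3rd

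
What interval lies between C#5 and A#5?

C to A spans six letter names (C-D-E-F-G-A): a sixth.
C#5 to A#5 is 9 semitones, matching the major sixth exactly, so the quality is major.

major sixth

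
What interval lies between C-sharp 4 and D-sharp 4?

major second

C to D spans two letter names (C-D): a second.
Counting semitones, C#4→D#4 is 2, which is the major second.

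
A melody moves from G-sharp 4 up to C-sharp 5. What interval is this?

G to C spans four letter names (G-A-B-C), so the interval is some kind of fourth.
Counting semitones, G#4→C#5 is 5, which is the perfect fourth.

P4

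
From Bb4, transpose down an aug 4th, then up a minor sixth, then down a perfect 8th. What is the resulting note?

Dbb4

An augmented fourth down from Bb4 is Fb4.
A minor sixth up from Fb4 is Dbb5.
Dbb5 down a perfect octave → Dbb4 (12 semitones).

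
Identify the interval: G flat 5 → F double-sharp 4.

doubly diminished ninth

Descending from Gb5 to F##4 is the same interval as ascending F##4 to Gb5.
F to G spans two letter names (F-G), plus an octave — that makes it a ninth of some quality.
F##4 to Gb5 spans 11 semitones — three semitones narrower than the major ninth (14) — giving a doubly diminished ninth.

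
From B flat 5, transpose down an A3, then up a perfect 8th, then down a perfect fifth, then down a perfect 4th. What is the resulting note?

G double-flat 5

An augmented third down from Bb5 is Gbb5.
Gbb5 up a perfect octave → Gbb6 (12 semitones).
Gbb6 down a perfect fifth → Cbb6 (7 semitones).
Down a perfect fourth from Cbb6: Gbb5 (5 semitones down).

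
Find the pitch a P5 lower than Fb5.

Bbb4

Counting five letter names down from F lands on B.
A perfect fifth spans 7 semitones, so from Fb5 the target pitch is Bbb4.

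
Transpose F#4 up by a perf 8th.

F#5

For an octave the letter name doesn't change: still F, an octave up.
A perfect octave is 12 semitones; 12 semitones up from F#4 gives F#5.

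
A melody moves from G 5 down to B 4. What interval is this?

Descending from G5 to B4 is the same interval as ascending B4 to G5.
B to G spans six letter names (B-C-D-E-F-G), so the interval is some kind of sixth.
B4 to G5 is 8 semitones, a half step short of the major sixth (9), so this is minor.

minor 6th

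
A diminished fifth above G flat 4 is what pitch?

D double-flat 5

The fifth takes the letter from G up to D.
A diminished fifth spans 6 semitones, so from Gb4 the target pitch is Dbb5.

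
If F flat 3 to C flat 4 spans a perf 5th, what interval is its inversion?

Inverted interval numbers add to nine, so a fifth pairs with a fourth (5 + 4 = 9).
Quality inverts too: perfect stays perfect. That makes the inversion a perfect fourth.

P4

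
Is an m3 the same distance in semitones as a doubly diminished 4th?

Yes

A minor third = 3 semitones = a doubly diminished fourth; enharmonically equal.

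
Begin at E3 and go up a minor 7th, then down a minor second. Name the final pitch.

Up a minor seventh from E3: D4 (10 semitones up).
Down a minor second from D4: C#4 (1 semitone down).

C#4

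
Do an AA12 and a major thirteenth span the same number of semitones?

A doubly augmented twelfth spans 21 semitones, and a major thirteenth also spans 21 semitones — they're enharmonic.

Yes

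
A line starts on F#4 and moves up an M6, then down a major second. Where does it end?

C#5

Up a major sixth from F#4: D#5 (9 semitones up).
A major second down from D#5 is C#5.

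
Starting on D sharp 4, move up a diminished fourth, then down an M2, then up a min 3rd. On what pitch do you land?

A flat 4

D#4 up a diminished fourth → G4 (4 semitones).
G4 down a major second → F4 (2 semitones).
A minor third up from F4 is Ab4.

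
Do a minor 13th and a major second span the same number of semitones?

No

A minor thirteenth spans 20 semitones; a major second spans 2 semitones. They differ by 18.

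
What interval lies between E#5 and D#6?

minor 7th

E to D spans seven letter names (E-F-G-A-B-C-D): a seventh.
E#5 to D#6 is 10 semitones, a half step short of the major seventh (11), so this is minor.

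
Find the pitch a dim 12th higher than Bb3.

Fb5

Counting five letter names plus an octave up from B lands on F.
A diminished twelfth is 18 semitones; 18 semitones up from Bb3 gives Fb5.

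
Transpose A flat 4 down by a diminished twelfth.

The twelfth's letter: A down five letter names plus an octave → D.
A diminished twelfth spans 18 semitones, so from Ab4 the target pitch is D3.

D 3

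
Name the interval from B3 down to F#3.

perfect 4th

Descending from B3 to F#3 is the same interval as ascending F#3 to B3.
F to B spans four letter names (F-G-A-B) — that makes it a fourth of some quality.
F#3 to B3 is 5 semitones, matching the perfect fourth exactly, so the quality is perfect.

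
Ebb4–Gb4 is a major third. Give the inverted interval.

minor 6th

Inverted interval numbers add to nine, so a third pairs with a sixth (3 + 6 = 9).
Quality inverts too: major becomes minor. That makes the inversion a minor sixth.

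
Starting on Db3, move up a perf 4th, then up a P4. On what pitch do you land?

A perfect fourth up from Db3 is Gb3.
Up a perfect fourth from Gb3: Cb4 (5 semitones up).

Cb4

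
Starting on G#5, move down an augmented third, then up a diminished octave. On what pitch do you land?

G#5 down an augmented third → Eb5 (5 semitones).
Up a diminished octave from Eb5: Ebb6 (11 semitones up).

Ebb6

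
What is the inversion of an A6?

Inverted interval numbers add to nine, so a sixth pairs with a third (6 + 3 = 9).
The quality also flips — augmented becomes diminished — giving a diminished third.

diminished third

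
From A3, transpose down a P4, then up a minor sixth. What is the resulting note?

C4

A perfect fourth down from A3 is E3.
E3 up a minor sixth → C4 (8 semitones).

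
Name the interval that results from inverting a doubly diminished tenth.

First reduce the compound doubly diminished tenth to its simple form, a doubly diminished third.
The rule of nine gives the new number: 9 − 3 = 6, so a third becomes a sixth.
The quality also flips — doubly diminished becomes doubly augmented — giving a doubly augmented sixth.

doubly augmented 6th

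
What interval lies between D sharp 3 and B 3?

D to B spans six letter names (D-E-F-G-A-B): a sixth.
A major sixth would be 9 semitones, but D#3 to B3 is 8 — one semitone narrower, making it a minor sixth.

minor 6th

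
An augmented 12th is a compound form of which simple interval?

Subtracting seven from the interval number removes an octave: 12 − 7 = 5.
Quality carries through unchanged, so the simple form is an augmented fifth.

augmented fifth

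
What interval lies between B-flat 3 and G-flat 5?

B to G spans six letter names (B-C-D-E-F-G), plus an octave — that makes it a thirteenth of some quality.
A major thirteenth would be 21 semitones, but Bb3 to Gb5 is 20 — one semitone narrower, making it a minor thirteenth.
(Equivalently, a compound minor sixth: a minor sixth plus an octave.)

minor 13th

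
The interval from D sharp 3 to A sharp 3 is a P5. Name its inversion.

P4

Inverted interval numbers add to nine, so a fifth pairs with a fourth (5 + 4 = 9).
Quality inverts too: perfect stays perfect. That makes the inversion a perfect fourth.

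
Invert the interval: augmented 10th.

d6

First reduce the compound augmented tenth to its simple form, an augmented third.
The rule of nine gives the new number: 9 − 3 = 6, so a third becomes a sixth.
Quality inverts too: augmented becomes diminished. That makes the inversion a diminished sixth.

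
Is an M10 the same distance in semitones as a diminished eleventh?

A major tenth = 16 semitones = a diminished eleventh; enharmonically equal.

Yes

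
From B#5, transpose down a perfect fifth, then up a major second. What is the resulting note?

F##5

B#5 down a perfect fifth → E#5 (7 semitones).
Up a major second from E#5: F##5 (2 semitones up).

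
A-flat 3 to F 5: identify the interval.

major thirteenth

A to F spans six letter names (A-B-C-D-E-F), plus an octave, so the interval is some kind of thirteenth.
Counting semitones, Ab3→F5 is 21, which is the major thirteenth.
(Equivalently, a compound major sixth: a major sixth plus an octave.)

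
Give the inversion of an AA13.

doubly diminished third

First reduce the compound doubly augmented thirteenth to its simple form, a doubly augmented sixth.
Inverted interval numbers add to nine, so a sixth pairs with a third (6 + 3 = 9).
Quality inverts too: doubly augmented becomes doubly diminished. That makes the inversion a doubly diminished third.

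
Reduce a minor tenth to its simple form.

m3

Subtracting seven from the interval number removes an octave: 10 − 7 = 3.
Quality carries through unchanged, so the simple form is a minor third.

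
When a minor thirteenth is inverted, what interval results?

First reduce the compound minor thirteenth to its simple form, a minor sixth.
Interval numbers invert to sum to nine: 6 + 3 = 9, so a sixth inverts to a third.
Quality inverts too: minor becomes major. That makes the inversion a major third.

major third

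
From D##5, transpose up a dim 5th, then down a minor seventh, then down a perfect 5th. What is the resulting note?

E#4

A diminished fifth up from D##5 is A#5.
A minor seventh down from A#5 is B#4.
B#4 down a perfect fifth → E#4 (7 semitones).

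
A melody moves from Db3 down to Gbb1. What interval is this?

augmented twelfth

Descending from Db3 to Gbb1 is the same interval as ascending Gbb1 to Db3.
G to D spans five letter names (G-A-B-C-D), plus an octave: a twelfth.
The perfect twelfth is 19 semitones; here we have 20, one semitone wider: augmented.
(Equivalently, a compound augmented fifth: an augmented fifth plus an octave.)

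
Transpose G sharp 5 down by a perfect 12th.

Five letters down from G (plus an octave) reaches C.
A perfect twelfth is 19 semitones; 19 semitones down from G#5 gives C#4.

C sharp 4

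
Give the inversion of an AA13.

doubly diminished 3rd

First reduce the compound doubly augmented thirteenth to its simple form, a doubly augmented sixth.
The rule of nine gives the new number: 9 − 6 = 3, so a sixth becomes a third.
Quality inverts too: doubly augmented becomes doubly diminished. That makes the inversion a doubly diminished third.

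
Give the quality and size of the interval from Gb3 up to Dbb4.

G to D spans five letter names (G-A-B-C-D): a fifth.
Gb3 to Dbb4 spans 6 semitones — one semitone narrower than the perfect fifth (7) — giving a diminished fifth.

diminished 5th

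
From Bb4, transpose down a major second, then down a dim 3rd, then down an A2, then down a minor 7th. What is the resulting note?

A major second down from Bb4 is Ab4.
Ab4 down a diminished third → F#4 (2 semitones).
F#4 down an augmented second → Eb4 (3 semitones).
Down a minor seventh from Eb4: F3 (10 semitones down).

F3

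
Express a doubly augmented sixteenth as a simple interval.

doubly augmented second

Subtracting seven from the interval number removes an octave: 16 − 14 = 2.
That makes a doubly augmented sixteenth a compound doubly augmented second — 2 octaves plus a doubly augmented second.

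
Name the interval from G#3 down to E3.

Descending from G#3 to E3 is the same interval as ascending E3 to G#3.
E to G spans three letter names (E-F-G): a third.
Counting semitones, E3→G#3 is 4, which is the major third.

major third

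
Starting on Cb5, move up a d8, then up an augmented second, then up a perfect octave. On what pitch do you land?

Db7

A diminished octave up from Cb5 is Cbb6.
Up an augmented second from Cbb6: Db6 (3 semitones up).
Db6 up a perfect octave → Db7 (12 semitones).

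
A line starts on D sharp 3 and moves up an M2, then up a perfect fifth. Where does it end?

Up a major second from D#3: E#3 (2 semitones up).
A perfect fifth up from E#3 is B#3.

B sharp 3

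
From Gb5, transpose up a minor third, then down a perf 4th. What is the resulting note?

Up a minor third from Gb5: Bbb5 (3 semitones up).
A perfect fourth down from Bbb5 is Fb5.

Fb5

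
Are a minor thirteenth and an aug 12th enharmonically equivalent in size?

Both span 20 semitones: a minor thirteenth and an augmented twelfth are the same chromatic distance.

Yes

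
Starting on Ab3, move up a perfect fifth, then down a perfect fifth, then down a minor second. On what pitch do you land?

Ab3 up a perfect fifth → Eb4 (7 semitones).
Eb4 down a perfect fifth → Ab3 (7 semitones).
Down a minor second from Ab3: G3 (1 semitone down).

G3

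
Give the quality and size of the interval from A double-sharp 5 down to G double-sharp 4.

Descending from A##5 to G##4 is the same interval as ascending G##4 to A##5.
G to A spans two letter names (G-A), plus an octave, so the interval is some kind of ninth.
Counting semitones, G##4→A##5 is 14, which is the major ninth.
(Equivalently, a compound major second: a major second plus an octave.)

major ninth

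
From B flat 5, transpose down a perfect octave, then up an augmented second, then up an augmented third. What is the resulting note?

E double-sharp 5

A perfect octave down from Bb5 is Bb4.
Bb4 up an augmented second → C#5 (3 semitones).
C#5 up an augmented third → E##5 (5 semitones).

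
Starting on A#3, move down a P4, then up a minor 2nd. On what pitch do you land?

Down a perfect fourth from A#3: E#3 (5 semitones down).
Up a minor second from E#3: F#3 (1 semitone up).

F#3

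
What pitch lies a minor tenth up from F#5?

Three letters up from F (plus an octave) reaches A.
Moving 15 semitones up from F#5 (the size of a minor tenth) reaches A6.

A6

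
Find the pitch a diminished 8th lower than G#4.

For an octave the letter name doesn't change: still G, an octave down.
A diminished octave is 11 semitones; 11 semitones down from G#4 gives G##3.

G##3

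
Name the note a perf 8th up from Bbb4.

An octave keeps the letter name B, an octave up from B.
A perfect octave is 12 semitones; 12 semitones up from Bbb4 gives Bbb5.

Bbb5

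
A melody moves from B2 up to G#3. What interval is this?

major sixth

B to G spans six letter names (B-C-D-E-F-G): a sixth.
B2 to G#3 is 9 semitones, matching the major sixth exactly, so the quality is major.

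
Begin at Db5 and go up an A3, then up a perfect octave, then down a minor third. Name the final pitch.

Up an augmented third from Db5: F#5 (5 semitones up).
Up a perfect octave from F#5: F#6 (12 semitones up).
Down a minor third from F#6: D#6 (3 semitones down).

D#6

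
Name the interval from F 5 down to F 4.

P8

Descending from F5 to F4 is the same interval as ascending F4 to F5.
F to F is the same letter name, plus an octave: an octave.
F4 to F5 is 12 semitones, matching the perfect octave exactly, so the quality is perfect.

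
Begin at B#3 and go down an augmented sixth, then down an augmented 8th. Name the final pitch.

Down an augmented sixth from B#3: D3 (10 semitones down).
An augmented octave down from D3 is Db2.

Db2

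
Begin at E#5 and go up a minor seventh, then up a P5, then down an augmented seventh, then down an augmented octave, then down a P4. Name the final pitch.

Fb4

A minor seventh up from E#5 is D#6.
Up a perfect fifth from D#6: A#6 (7 semitones up).
Down an augmented seventh from A#6: Bb5 (12 semitones down).
Bb5 down an augmented octave → Bbb4 (13 semitones).
A perfect fourth down from Bbb4 is Fb4.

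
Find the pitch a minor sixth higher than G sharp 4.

E 5

The sixth takes the letter from G up to E.
Moving 8 semitones up from G#4 (the size of a minor sixth) reaches E5.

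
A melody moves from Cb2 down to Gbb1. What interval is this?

augmented 4th

Descending from Cb2 to Gbb1 is the same interval as ascending Gbb1 to Cb2.
G to C spans four letter names (G-A-B-C), so the interval is some kind of fourth.
The perfect fourth is 5 semitones; here we have 6, one semitone wider: augmented.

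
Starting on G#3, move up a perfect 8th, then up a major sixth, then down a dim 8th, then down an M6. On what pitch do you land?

Up a perfect octave from G#3: G#4 (12 semitones up).
Up a major sixth from G#4: E#5 (9 semitones up).
Down a diminished octave from E#5: E##4 (11 semitones down).
Down a major sixth from E##4: G##3 (9 semitones down).

G##3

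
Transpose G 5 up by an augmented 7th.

The seventh takes the letter from G up to F.
An augmented seventh spans 12 semitones, so from G5 the target pitch is F##6.

F-double-sharp 6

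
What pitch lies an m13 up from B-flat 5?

G-flat 7

Six letters up from B (plus an octave) reaches G.
A minor thirteenth spans 20 semitones, so from Bb5 the target pitch is Gb7.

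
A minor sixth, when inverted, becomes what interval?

Interval numbers invert to sum to nine: 6 + 3 = 9, so a sixth inverts to a third.
The quality also flips — minor becomes major — giving a major third.

major third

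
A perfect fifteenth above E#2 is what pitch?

E#4

A fifteenth keeps the letter name E, two octaves up from E.
A perfect fifteenth spans 24 semitones, so from E#2 the target pitch is E#4.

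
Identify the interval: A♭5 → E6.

A to E spans five letter names (A-B-C-D-E), so the interval is some kind of fifth.
The perfect fifth is 7 semitones; here we have 8, one semitone wider: augmented.

augmented fifth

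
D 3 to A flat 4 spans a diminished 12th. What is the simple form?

Take out an octave (7 from the number): 12 − 7 = 5.
So a diminished twelfth is an octave plus a diminished fifth. The quality is unchanged.

diminished fifth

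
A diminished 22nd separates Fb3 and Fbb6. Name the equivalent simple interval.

d8

Subtracting seven from the interval number removes an octave: 22 − 14 = 8.
Quality carries through unchanged, so the simple form is a diminished octave.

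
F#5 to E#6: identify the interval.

F to E spans seven letter names (F-G-A-B-C-D-E): a seventh.
Counting semitones, F#5→E#6 is 11, which is the major seventh.

M7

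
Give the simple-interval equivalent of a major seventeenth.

Each octave removed subtracts seven from the number: 17 − 14 = 3.
Quality carries through unchanged, so the simple form is a major third.

major third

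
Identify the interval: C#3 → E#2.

m6

Descending from C#3 to E#2 is the same interval as ascending E#2 to C#3.
E to C spans six letter names (E-F-G-A-B-C) — that makes it a sixth of some quality.
A major sixth would be 9 semitones, but E#2 to C#3 is 8 — one semitone narrower, making it a minor sixth.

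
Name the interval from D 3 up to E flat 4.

minor ninth

D to E spans two letter names (D-E), plus an octave: a ninth.
A major ninth would be 14 semitones, but D3 to Eb4 is 13 — one semitone narrower, making it a minor ninth.
(Equivalently, a compound minor second: a minor second plus an octave.)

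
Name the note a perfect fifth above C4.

G4

Counting five letter names up from C lands on G.
Moving 7 semitones up from C4 (the size of a perfect fifth) reaches G4.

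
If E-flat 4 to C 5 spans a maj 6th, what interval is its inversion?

minor 3rd

Interval numbers invert to sum to nine: 6 + 3 = 9, so a sixth inverts to a third.
Quality inverts too: major becomes minor. That makes the inversion a minor third.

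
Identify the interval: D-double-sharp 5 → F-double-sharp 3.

major 13th

Descending from D##5 to F##3 is the same interval as ascending F##3 to D##5.
F to D spans six letter names (F-G-A-B-C-D), plus an octave: a thirteenth.
The major thirteenth spans 21 semitones, and F##3 to D##5 is exactly 21 semitones — so this is a major thirteenth.
(Equivalently, a compound major sixth: a major sixth plus an octave.)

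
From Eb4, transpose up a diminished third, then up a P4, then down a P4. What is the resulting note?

Gbb4

Up a diminished third from Eb4: Gbb4 (2 semitones up).
Gbb4 up a perfect fourth → Cbb5 (5 semitones).
Cbb5 down a perfect fourth → Gbb4 (5 semitones).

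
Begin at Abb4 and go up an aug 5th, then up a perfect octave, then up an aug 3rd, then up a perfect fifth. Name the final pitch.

Abb4 up an augmented fifth → Eb5 (8 semitones).
A perfect octave up from Eb5 is Eb6.
An augmented third up from Eb6 is G#6.
G#6 up a perfect fifth → D#7 (7 semitones).

D#7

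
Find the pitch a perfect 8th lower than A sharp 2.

A sharp 1

An octave keeps the letter name A, an octave down from A.
A perfect octave spans 12 semitones, so from A#2 the target pitch is A#1.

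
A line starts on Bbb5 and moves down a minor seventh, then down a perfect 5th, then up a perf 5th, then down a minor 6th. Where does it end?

Eb4

Down a minor seventh from Bbb5: Cb5 (10 semitones down).
Down a perfect fifth from Cb5: Fb4 (7 semitones down).
Fb4 up a perfect fifth → Cb5 (7 semitones).
Cb5 down a minor sixth → Eb4 (8 semitones).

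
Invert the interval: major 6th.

The rule of nine gives the new number: 9 − 6 = 3, so a sixth becomes a third.
Quality inverts too: major becomes minor. That makes the inversion a minor third.

minor 3rd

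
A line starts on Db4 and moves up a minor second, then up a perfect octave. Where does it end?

A minor second up from Db4 is Ebb4.
Ebb4 up a perfect octave → Ebb5 (12 semitones).

Ebb5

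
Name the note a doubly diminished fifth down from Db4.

G#3

Five letter names down from D: G.
A doubly diminished fifth is 5 semitones; 5 semitones down from Db4 gives G#3.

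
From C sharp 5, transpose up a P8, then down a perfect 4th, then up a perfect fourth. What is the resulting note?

C sharp 6

Up a perfect octave from C#5: C#6 (12 semitones up).
Down a perfect fourth from C#6: G#5 (5 semitones down).
A perfect fourth up from G#5 is C#6.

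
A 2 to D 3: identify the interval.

A to D spans four letter names (A-B-C-D) — that makes it a fourth of some quality.
The perfect fourth spans 5 semitones, and A2 to D3 is exactly 5 semitones — so this is a perfect fourth.

perfect 4th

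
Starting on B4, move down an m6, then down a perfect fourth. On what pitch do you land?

A#3

A minor sixth down from B4 is D#4.
D#4 down a perfect fourth → A#3 (5 semitones).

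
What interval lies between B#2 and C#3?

minor 2nd

B to C spans two letter names (B-C), so the interval is some kind of second.
B#2 to C#3 is 1 semitone, a half step short of the major second (2), so this is minor.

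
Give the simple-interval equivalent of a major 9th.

major second

Subtracting seven from the interval number removes an octave: 9 − 7 = 2.
That makes a major ninth a compound major second — an octave plus a major second.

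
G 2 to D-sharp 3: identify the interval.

G to D spans five letter names (G-A-B-C-D) — that makes it a fifth of some quality.
The perfect fifth is 7 semitones; here we have 8, one semitone wider: augmented.

A5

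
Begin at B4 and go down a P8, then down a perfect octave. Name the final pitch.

B4 down a perfect octave → B3 (12 semitones).
A perfect octave down from B3 is B2.

B2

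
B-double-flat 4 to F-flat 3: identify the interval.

perfect eleventh

Descending from Bbb4 to Fb3 is the same interval as ascending Fb3 to Bbb4.
F to B spans four letter names (F-G-A-B), plus an octave — that makes it an eleventh of some quality.
Counting semitones, Fb3→Bbb4 is 17, which is the perfect eleventh.
(Equivalently, a compound perfect fourth: a perfect fourth plus an octave.)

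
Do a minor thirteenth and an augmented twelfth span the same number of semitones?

Yes

A minor thirteenth = 20 semitones = an augmented twelfth; enharmonically equal.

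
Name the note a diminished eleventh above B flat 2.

The eleventh's letter: B up four letter names plus an octave → E.
A diminished eleventh spans 16 semitones, so from Bb2 the target pitch is Ebb4.

E double-flat 4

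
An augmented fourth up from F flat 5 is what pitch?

B flat 5

Counting four letter names up from F lands on B.
Moving 6 semitones up from Fb5 (the size of an augmented fourth) reaches Bb5.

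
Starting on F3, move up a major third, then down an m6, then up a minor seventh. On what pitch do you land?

A major third up from F3 is A3.
A minor sixth down from A3 is C#3.
C#3 up a minor seventh → B3 (10 semitones).

B3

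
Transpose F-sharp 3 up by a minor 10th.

Three letters up from F (plus an octave) reaches A.
Moving 15 semitones up from F#3 (the size of a minor tenth) reaches A4.

A 4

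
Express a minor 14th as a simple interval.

Each octave removed subtracts seven from the number: 14 − 7 = 7.
That makes a minor fourteenth a compound minor seventh — an octave plus a minor seventh.

minor seventh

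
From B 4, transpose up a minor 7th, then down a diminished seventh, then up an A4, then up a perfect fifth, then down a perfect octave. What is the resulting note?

B double-sharp 4

B4 up a minor seventh → A5 (10 semitones).
Down a diminished seventh from A5: B#4 (9 semitones down).
An augmented fourth up from B#4 is E##5.
Up a perfect fifth from E##5: B##5 (7 semitones up).
B##5 down a perfect octave → B##4 (12 semitones).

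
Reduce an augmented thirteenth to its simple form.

A6

Take out an octave (7 from the number): 13 − 7 = 6.
Quality carries through unchanged, so the simple form is an augmented sixth.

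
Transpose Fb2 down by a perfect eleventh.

Cb1

The eleventh's letter: F down four letter names plus an octave → C.
A perfect eleventh spans 17 semitones, so from Fb2 the target pitch is Cb1.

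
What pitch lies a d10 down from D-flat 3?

B 1

Three letters down from D (plus an octave) reaches B.
A diminished tenth spans 14 semitones, so from Db3 the target pitch is B1.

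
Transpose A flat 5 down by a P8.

A flat 4

An octave keeps the letter name A, an octave down from A.
A perfect octave spans 12 semitones, so from Ab5 the target pitch is Ab4.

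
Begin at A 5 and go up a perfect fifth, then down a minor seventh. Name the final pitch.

Up a perfect fifth from A5: E6 (7 semitones up).
E6 down a minor seventh → F#5 (10 semitones).

F sharp 5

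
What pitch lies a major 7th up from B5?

The seventh takes the letter from B up to A.
A major seventh spans 11 semitones, so from B5 the target pitch is A#6.

A#6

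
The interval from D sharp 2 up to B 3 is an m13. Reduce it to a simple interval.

m6

Subtracting seven from the interval number removes an octave: 13 − 7 = 6.
So a minor thirteenth is an octave plus a minor sixth. The quality is unchanged.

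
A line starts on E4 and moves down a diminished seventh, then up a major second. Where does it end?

G##3

E4 down a diminished seventh → F##3 (9 semitones).
Up a major second from F##3: G##3 (2 semitones up).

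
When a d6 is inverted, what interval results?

Inverted interval numbers add to nine, so a sixth pairs with a third (6 + 3 = 9).
And diminished becomes augmented under inversion, so we get an augmented third.

augmented third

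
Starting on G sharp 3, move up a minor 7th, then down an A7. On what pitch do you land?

Up a minor seventh from G#3: F#4 (10 semitones up).
An augmented seventh down from F#4 is Gb3.

G flat 3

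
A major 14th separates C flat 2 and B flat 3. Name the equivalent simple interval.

major 7th

Take out an octave (7 from the number): 14 − 7 = 7.
That makes a major fourteenth a compound major seventh — an octave plus a major seventh.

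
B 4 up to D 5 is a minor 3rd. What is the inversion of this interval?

Inverted interval numbers add to nine, so a third pairs with a sixth (3 + 6 = 9).
The quality also flips — minor becomes major — giving a major sixth.

major 6th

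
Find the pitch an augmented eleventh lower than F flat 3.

C double-flat 2

Counting four letter names plus an octave down from F lands on C.
An augmented eleventh is 18 semitones; 18 semitones down from Fb3 gives Cbb2.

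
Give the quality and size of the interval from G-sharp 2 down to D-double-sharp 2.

Descending from G#2 to D##2 is the same interval as ascending D##2 to G#2.
D to G spans four letter names (D-E-F-G), so the interval is some kind of fourth.
D##2 to G#2 spans 4 semitones — one semitone narrower than the perfect fourth (5) — giving a diminished fourth.

d4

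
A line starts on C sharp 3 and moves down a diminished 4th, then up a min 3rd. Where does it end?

Down a diminished fourth from C#3: G##2 (4 semitones down).
Up a minor third from G##2: B#2 (3 semitones up).

B sharp 2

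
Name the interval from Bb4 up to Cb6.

B to C spans two letter names (B-C), plus an octave — that makes it a ninth of some quality.
At 13 semitones, Bb4→Cb6 falls one short of a major ninth: minor.
(Equivalently, a compound minor second: a minor second plus an octave.)

m9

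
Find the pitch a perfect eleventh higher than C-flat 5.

Counting four letter names plus an octave up from C lands on F.
A perfect eleventh spans 17 semitones, so from Cb5 the target pitch is Fb6.

F-flat 6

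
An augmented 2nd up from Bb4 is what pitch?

The second takes the letter from B up to C.
Moving 3 semitones up from Bb4 (the size of an augmented second) reaches C#5.

C#5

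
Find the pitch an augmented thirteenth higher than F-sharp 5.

Six letters up from F (plus an octave) reaches D.
Moving 22 semitones up from F#5 (the size of an augmented thirteenth) reaches D##7.

D-double-sharp 7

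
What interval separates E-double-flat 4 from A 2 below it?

doubly diminished twelfth

Descending from Ebb4 to A2 is the same interval as ascending A2 to Ebb4.
A to E spans five letter names (A-B-C-D-E), plus an octave: a twelfth.
A2 to Ebb4 spans 17 semitones — two semitones narrower than the perfect twelfth (19) — giving a doubly diminished twelfth.
(Equivalently, a compound doubly diminished fifth: a doubly diminished fifth plus an octave.)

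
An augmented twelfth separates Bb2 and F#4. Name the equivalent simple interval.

Subtracting seven from the interval number removes an octave: 12 − 7 = 5.
So an augmented twelfth is an octave plus an augmented fifth. The quality is unchanged.

augmented 5th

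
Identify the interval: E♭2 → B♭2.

E to B spans five letter names (E-F-G-A-B), so the interval is some kind of fifth.
Counting semitones, Eb2→Bb2 is 7, which is the perfect fifth.

perfect fifth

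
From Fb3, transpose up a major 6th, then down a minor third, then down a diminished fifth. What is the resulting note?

Fb3 up a major sixth → Db4 (9 semitones).
Db4 down a minor third → Bb3 (3 semitones).
A diminished fifth down from Bb3 is E3.

E3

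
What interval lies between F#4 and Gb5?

diminished 9th

F to G spans two letter names (F-G), plus an octave — that makes it a ninth of some quality.
The major ninth is 14 semitones; here we have 12, two semitones narrower: diminished.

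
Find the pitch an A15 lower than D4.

For a fifteenth the letter name doesn't change: still D, two octaves down.
Moving 25 semitones down from D4 (the size of an augmented fifteenth) reaches Db2.

Db2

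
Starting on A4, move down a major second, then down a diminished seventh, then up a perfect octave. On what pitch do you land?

A#4

A major second down from A4 is G4.
A diminished seventh down from G4 is A#3.
A perfect octave up from A#3 is A#4.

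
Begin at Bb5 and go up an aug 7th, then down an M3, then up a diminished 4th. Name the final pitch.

An augmented seventh up from Bb5 is A#6.
A#6 down a major third → F#6 (4 semitones).
A diminished fourth up from F#6 is Bb6.

Bb6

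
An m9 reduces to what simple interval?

minor second

Take out an octave (7 from the number): 9 − 7 = 2.
That makes a minor ninth a compound minor second — an octave plus a minor second.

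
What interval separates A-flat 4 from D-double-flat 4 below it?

Descending from Ab4 to Dbb4 is the same interval as ascending Dbb4 to Ab4.
D to A spans five letter names (D-E-F-G-A): a fifth.
The perfect fifth is 7 semitones; here we have 8, one semitone wider: augmented.

augmented fifth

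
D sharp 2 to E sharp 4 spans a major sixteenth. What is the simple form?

Each octave removed subtracts seven from the number: 16 − 14 = 2.
Quality carries through unchanged, so the simple form is a major second.

M2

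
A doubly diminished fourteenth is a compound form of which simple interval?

Subtracting seven from the interval number removes an octave: 14 − 7 = 7.
Quality carries through unchanged, so the simple form is a doubly diminished seventh.

doubly diminished 7th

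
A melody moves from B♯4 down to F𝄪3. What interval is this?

perfect eleventh

Descending from B#4 to F##3 is the same interval as ascending F##3 to B#4.
F to B spans four letter names (F-G-A-B), plus an octave: an eleventh.
The perfect eleventh spans 17 semitones, and F##3 to B#4 is exactly 17 semitones — so this is a perfect eleventh.
(Equivalently, a compound perfect fourth: a perfect fourth plus an octave.)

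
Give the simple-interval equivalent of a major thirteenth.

major 6th

Each octave removed subtracts seven from the number: 13 − 7 = 6.
So a major thirteenth is an octave plus a major sixth. The quality is unchanged.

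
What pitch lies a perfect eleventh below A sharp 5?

E sharp 4

Counting four letter names plus an octave down from A lands on E.
A perfect eleventh is 17 semitones; 17 semitones down from A#5 gives E#4.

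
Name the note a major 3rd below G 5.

E-flat 5

Three letter names down from G: E.
A major third spans 4 semitones, so from G5 the target pitch is Eb5.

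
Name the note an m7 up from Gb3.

Fb4

Counting seven letter names up from G lands on F.
Moving 10 semitones up from Gb3 (the size of a minor seventh) reaches Fb4.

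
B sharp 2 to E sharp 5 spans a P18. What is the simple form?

Each octave removed subtracts seven from the number: 18 − 14 = 4.
So a perfect eighteenth is 2 octaves plus a perfect fourth. The quality is unchanged.

P4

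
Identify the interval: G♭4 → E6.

G to E spans six letter names (G-A-B-C-D-E), plus an octave — that makes it a thirteenth of some quality.
A major thirteenth would be 21 semitones; Gb4 to E6 is 22, one semitone wider, so the interval is augmented.
(Equivalently, a compound augmented sixth: an augmented sixth plus an octave.)

A13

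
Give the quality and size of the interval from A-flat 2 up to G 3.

A to G spans seven letter names (A-B-C-D-E-F-G) — that makes it a seventh of some quality.
Ab2 to G3 is 11 semitones, matching the major seventh exactly, so the quality is major.

M7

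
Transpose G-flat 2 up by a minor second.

A-double-flat 2

Counting two letter names up from G lands on A.
A minor second spans 1 semitone, so from Gb2 the target pitch is Abb2.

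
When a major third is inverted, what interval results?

Interval numbers invert to sum to nine: 3 + 6 = 9, so a third inverts to a sixth.
Quality inverts too: major becomes minor. That makes the inversion a minor sixth.

m6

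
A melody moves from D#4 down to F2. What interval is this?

A13

Descending from D#4 to F2 is the same interval as ascending F2 to D#4.
F to D spans six letter names (F-G-A-B-C-D), plus an octave, so the interval is some kind of thirteenth.
F2 to D#4 spans 22 semitones — one semitone wider than the major thirteenth (21) — giving an augmented thirteenth.
(Equivalently, a compound augmented sixth: an augmented sixth plus an octave.)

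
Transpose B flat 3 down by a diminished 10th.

G sharp 2

Counting three letter names plus an octave down from B lands on G.
Moving 14 semitones down from Bb3 (the size of a diminished tenth) reaches G#2.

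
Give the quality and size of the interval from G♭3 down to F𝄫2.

A9

Descending from Gb3 to Fbb2 is the same interval as ascending Fbb2 to Gb3.
F to G spans two letter names (F-G), plus an octave — that makes it a ninth of some quality.
The major ninth is 14 semitones; here we have 15, one semitone wider: augmented.
(Equivalently, a compound augmented second: an augmented second plus an octave.)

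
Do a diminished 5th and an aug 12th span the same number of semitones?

No

A diminished fifth is 6 semitones but an augmented twelfth is 20 semitones — different sizes.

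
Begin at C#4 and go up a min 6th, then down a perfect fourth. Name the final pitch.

E4

C#4 up a minor sixth → A4 (8 semitones).
Down a perfect fourth from A4: E4 (5 semitones down).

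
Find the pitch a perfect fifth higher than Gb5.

Db6

Five letter names up from G: D.
A perfect fifth spans 7 semitones, so from Gb5 the target pitch is Db6.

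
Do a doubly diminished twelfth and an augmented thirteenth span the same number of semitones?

17 semitones (doubly diminished twelfth) vs 22 semitones (augmented thirteenth): not equal.

No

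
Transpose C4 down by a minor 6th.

Counting six letter names down from C lands on E.
A minor sixth spans 8 semitones, so from C4 the target pitch is E3.

E3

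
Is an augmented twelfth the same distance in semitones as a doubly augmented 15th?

No

20 semitones (augmented twelfth) vs 26 semitones (doubly augmented fifteenth): not equal.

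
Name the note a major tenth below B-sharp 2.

G-sharp 1

Three letters down from B (plus an octave) reaches G.
Moving 16 semitones down from B#2 (the size of a major tenth) reaches G#1.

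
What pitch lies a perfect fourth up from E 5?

The fourth takes the letter from E up to A.
Moving 5 semitones up from E5 (the size of a perfect fourth) reaches A5.

A 5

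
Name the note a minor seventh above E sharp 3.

The seventh takes the letter from E up to D.
A minor seventh is 10 semitones; 10 semitones up from E#3 gives D#4.

D sharp 4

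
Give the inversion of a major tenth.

First reduce the compound major tenth to its simple form, a major third.
Interval numbers invert to sum to nine: 3 + 6 = 9, so a third inverts to a sixth.
Quality inverts too: major becomes minor. That makes the inversion a minor sixth.

minor sixth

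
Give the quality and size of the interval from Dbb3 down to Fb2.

Descending from Dbb3 to Fb2 is the same interval as ascending Fb2 to Dbb3.
F to D spans six letter names (F-G-A-B-C-D), so the interval is some kind of sixth.
Fb2 to Dbb3 is 8 semitones, a half step short of the major sixth (9), so this is minor.

m6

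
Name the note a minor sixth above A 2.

The sixth takes the letter from A up to F.
Moving 8 semitones up from A2 (the size of a minor sixth) reaches F3.

F 3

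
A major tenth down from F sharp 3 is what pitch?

Three letters down from F (plus an octave) reaches D.
Moving 16 semitones down from F#3 (the size of a major tenth) reaches D2.

D 2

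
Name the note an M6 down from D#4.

F#3

Six letter names down from D: F.
A major sixth is 9 semitones; 9 semitones down from D#4 gives F#3.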